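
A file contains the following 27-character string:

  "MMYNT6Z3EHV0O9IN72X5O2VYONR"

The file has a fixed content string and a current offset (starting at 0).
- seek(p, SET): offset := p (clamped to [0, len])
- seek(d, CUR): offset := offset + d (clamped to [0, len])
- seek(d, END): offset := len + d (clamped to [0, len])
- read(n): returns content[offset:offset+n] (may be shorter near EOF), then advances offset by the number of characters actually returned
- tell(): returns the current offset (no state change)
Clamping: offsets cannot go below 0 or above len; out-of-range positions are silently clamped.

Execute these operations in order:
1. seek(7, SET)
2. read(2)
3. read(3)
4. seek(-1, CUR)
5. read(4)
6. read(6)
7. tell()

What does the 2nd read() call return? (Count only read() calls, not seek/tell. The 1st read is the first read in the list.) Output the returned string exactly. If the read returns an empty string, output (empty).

Answer: HV0

Derivation:
After 1 (seek(7, SET)): offset=7
After 2 (read(2)): returned '3E', offset=9
After 3 (read(3)): returned 'HV0', offset=12
After 4 (seek(-1, CUR)): offset=11
After 5 (read(4)): returned '0O9I', offset=15
After 6 (read(6)): returned 'N72X5O', offset=21
After 7 (tell()): offset=21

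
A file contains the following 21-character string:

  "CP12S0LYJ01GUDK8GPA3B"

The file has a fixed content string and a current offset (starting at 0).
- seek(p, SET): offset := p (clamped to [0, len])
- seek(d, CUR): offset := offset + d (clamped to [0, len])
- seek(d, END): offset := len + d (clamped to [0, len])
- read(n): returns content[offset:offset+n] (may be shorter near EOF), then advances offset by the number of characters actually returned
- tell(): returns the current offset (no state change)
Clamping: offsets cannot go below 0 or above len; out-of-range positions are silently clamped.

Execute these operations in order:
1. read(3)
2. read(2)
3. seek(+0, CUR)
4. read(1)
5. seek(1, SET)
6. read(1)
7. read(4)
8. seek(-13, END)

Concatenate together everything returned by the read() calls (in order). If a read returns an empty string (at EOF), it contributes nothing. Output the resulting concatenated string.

After 1 (read(3)): returned 'CP1', offset=3
After 2 (read(2)): returned '2S', offset=5
After 3 (seek(+0, CUR)): offset=5
After 4 (read(1)): returned '0', offset=6
After 5 (seek(1, SET)): offset=1
After 6 (read(1)): returned 'P', offset=2
After 7 (read(4)): returned '12S0', offset=6
After 8 (seek(-13, END)): offset=8

Answer: CP12S0P12S0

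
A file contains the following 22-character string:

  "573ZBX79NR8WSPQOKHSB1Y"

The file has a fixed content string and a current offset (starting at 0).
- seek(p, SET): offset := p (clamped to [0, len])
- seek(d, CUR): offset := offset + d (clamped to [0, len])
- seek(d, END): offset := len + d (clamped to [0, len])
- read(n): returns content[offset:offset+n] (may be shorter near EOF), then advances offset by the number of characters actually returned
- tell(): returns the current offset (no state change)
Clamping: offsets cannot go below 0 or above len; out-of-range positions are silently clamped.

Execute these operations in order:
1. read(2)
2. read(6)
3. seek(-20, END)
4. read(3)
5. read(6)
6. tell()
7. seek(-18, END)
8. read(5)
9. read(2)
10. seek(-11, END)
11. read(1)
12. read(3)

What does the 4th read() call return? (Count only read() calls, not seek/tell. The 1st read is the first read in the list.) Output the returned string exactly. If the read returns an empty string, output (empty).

Answer: X79NR8

Derivation:
After 1 (read(2)): returned '57', offset=2
After 2 (read(6)): returned '3ZBX79', offset=8
After 3 (seek(-20, END)): offset=2
After 4 (read(3)): returned '3ZB', offset=5
After 5 (read(6)): returned 'X79NR8', offset=11
After 6 (tell()): offset=11
After 7 (seek(-18, END)): offset=4
After 8 (read(5)): returned 'BX79N', offset=9
After 9 (read(2)): returned 'R8', offset=11
After 10 (seek(-11, END)): offset=11
After 11 (read(1)): returned 'W', offset=12
After 12 (read(3)): returned 'SPQ', offset=15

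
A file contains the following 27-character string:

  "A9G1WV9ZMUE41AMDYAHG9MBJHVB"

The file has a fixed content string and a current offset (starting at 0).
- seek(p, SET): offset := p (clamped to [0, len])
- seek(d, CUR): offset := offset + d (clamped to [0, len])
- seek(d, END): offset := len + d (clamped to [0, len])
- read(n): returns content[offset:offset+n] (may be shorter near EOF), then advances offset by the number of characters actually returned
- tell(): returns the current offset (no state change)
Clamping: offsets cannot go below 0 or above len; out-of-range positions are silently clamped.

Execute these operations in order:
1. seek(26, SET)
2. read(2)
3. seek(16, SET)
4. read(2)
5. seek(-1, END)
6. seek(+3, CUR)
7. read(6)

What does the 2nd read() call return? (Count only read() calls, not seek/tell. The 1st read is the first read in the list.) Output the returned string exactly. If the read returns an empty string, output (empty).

Answer: YA

Derivation:
After 1 (seek(26, SET)): offset=26
After 2 (read(2)): returned 'B', offset=27
After 3 (seek(16, SET)): offset=16
After 4 (read(2)): returned 'YA', offset=18
After 5 (seek(-1, END)): offset=26
After 6 (seek(+3, CUR)): offset=27
After 7 (read(6)): returned '', offset=27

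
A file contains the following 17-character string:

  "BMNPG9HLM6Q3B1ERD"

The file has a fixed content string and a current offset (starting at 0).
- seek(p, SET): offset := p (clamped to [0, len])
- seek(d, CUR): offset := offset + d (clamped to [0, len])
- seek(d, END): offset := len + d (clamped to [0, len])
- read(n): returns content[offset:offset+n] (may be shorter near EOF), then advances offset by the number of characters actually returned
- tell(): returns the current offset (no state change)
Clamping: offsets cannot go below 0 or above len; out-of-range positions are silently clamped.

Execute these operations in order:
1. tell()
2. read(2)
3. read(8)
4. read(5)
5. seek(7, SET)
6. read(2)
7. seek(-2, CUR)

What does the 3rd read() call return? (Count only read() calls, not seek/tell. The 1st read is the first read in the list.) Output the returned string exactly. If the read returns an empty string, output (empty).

Answer: Q3B1E

Derivation:
After 1 (tell()): offset=0
After 2 (read(2)): returned 'BM', offset=2
After 3 (read(8)): returned 'NPG9HLM6', offset=10
After 4 (read(5)): returned 'Q3B1E', offset=15
After 5 (seek(7, SET)): offset=7
After 6 (read(2)): returned 'LM', offset=9
After 7 (seek(-2, CUR)): offset=7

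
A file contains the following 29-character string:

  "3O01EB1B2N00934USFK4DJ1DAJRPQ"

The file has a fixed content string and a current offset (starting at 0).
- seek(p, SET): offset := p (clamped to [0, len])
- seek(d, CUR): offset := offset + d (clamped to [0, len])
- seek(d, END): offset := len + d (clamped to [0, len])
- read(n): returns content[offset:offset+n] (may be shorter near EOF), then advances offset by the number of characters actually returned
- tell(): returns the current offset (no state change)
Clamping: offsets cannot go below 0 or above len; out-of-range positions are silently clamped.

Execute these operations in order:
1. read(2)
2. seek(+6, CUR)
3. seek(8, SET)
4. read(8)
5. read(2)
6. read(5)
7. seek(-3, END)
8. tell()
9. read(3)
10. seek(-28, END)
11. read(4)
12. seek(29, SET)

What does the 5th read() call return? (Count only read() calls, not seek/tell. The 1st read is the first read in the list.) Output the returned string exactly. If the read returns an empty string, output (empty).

After 1 (read(2)): returned '3O', offset=2
After 2 (seek(+6, CUR)): offset=8
After 3 (seek(8, SET)): offset=8
After 4 (read(8)): returned '2N00934U', offset=16
After 5 (read(2)): returned 'SF', offset=18
After 6 (read(5)): returned 'K4DJ1', offset=23
After 7 (seek(-3, END)): offset=26
After 8 (tell()): offset=26
After 9 (read(3)): returned 'RPQ', offset=29
After 10 (seek(-28, END)): offset=1
After 11 (read(4)): returned 'O01E', offset=5
After 12 (seek(29, SET)): offset=29

Answer: RPQ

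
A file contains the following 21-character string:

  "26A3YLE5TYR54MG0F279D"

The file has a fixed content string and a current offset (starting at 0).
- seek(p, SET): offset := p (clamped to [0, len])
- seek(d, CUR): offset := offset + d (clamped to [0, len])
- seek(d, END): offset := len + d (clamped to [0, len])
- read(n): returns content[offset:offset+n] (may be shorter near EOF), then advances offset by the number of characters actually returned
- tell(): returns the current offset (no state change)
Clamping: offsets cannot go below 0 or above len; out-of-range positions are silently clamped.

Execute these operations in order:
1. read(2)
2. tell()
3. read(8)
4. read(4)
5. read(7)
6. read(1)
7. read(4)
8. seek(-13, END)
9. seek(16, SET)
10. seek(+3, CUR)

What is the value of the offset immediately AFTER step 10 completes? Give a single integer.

Answer: 19

Derivation:
After 1 (read(2)): returned '26', offset=2
After 2 (tell()): offset=2
After 3 (read(8)): returned 'A3YLE5TY', offset=10
After 4 (read(4)): returned 'R54M', offset=14
After 5 (read(7)): returned 'G0F279D', offset=21
After 6 (read(1)): returned '', offset=21
After 7 (read(4)): returned '', offset=21
After 8 (seek(-13, END)): offset=8
After 9 (seek(16, SET)): offset=16
After 10 (seek(+3, CUR)): offset=19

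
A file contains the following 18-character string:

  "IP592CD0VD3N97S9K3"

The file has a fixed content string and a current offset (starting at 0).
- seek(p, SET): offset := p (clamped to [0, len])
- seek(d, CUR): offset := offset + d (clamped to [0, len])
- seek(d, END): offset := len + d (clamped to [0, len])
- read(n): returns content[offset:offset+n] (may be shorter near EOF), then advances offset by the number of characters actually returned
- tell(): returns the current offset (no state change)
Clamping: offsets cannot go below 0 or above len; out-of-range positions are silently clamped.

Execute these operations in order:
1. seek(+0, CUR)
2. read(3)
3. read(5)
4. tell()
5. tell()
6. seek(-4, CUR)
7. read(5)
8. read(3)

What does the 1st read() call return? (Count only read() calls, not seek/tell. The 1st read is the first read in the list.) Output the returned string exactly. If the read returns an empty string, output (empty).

Answer: IP5

Derivation:
After 1 (seek(+0, CUR)): offset=0
After 2 (read(3)): returned 'IP5', offset=3
After 3 (read(5)): returned '92CD0', offset=8
After 4 (tell()): offset=8
After 5 (tell()): offset=8
After 6 (seek(-4, CUR)): offset=4
After 7 (read(5)): returned '2CD0V', offset=9
After 8 (read(3)): returned 'D3N', offset=12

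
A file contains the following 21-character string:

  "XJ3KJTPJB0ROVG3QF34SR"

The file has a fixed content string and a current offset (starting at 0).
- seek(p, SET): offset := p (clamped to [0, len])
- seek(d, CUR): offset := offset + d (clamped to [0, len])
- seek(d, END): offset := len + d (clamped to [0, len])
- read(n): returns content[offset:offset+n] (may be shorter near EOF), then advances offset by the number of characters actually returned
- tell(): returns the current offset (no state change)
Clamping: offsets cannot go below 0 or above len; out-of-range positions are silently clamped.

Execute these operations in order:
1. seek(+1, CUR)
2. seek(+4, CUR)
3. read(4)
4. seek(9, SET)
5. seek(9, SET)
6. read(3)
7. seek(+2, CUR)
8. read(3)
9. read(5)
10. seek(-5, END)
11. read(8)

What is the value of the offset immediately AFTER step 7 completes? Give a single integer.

Answer: 14

Derivation:
After 1 (seek(+1, CUR)): offset=1
After 2 (seek(+4, CUR)): offset=5
After 3 (read(4)): returned 'TPJB', offset=9
After 4 (seek(9, SET)): offset=9
After 5 (seek(9, SET)): offset=9
After 6 (read(3)): returned '0RO', offset=12
After 7 (seek(+2, CUR)): offset=14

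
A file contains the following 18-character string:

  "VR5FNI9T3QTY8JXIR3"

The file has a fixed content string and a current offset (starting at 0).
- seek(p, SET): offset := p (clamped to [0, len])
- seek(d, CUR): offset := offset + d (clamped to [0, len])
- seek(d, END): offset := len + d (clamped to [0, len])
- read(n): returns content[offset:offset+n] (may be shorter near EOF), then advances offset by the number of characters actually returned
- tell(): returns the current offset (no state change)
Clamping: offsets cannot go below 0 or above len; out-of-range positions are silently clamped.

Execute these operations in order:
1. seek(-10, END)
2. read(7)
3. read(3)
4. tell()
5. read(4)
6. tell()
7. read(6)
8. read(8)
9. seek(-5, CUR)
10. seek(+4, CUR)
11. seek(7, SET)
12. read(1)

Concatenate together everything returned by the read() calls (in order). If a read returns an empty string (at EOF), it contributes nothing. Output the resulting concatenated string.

Answer: 3QTY8JXIR3T

Derivation:
After 1 (seek(-10, END)): offset=8
After 2 (read(7)): returned '3QTY8JX', offset=15
After 3 (read(3)): returned 'IR3', offset=18
After 4 (tell()): offset=18
After 5 (read(4)): returned '', offset=18
After 6 (tell()): offset=18
After 7 (read(6)): returned '', offset=18
After 8 (read(8)): returned '', offset=18
After 9 (seek(-5, CUR)): offset=13
After 10 (seek(+4, CUR)): offset=17
After 11 (seek(7, SET)): offset=7
After 12 (read(1)): returned 'T', offset=8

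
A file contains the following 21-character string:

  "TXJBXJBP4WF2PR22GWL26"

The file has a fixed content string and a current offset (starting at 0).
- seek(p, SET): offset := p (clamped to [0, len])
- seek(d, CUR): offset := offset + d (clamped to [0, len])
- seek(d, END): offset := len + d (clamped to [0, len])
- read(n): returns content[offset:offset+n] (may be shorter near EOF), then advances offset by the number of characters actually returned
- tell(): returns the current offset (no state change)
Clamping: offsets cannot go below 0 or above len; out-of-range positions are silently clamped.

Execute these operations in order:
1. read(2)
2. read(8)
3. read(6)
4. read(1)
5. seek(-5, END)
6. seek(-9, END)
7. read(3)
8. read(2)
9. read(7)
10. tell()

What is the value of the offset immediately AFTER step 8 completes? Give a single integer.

Answer: 17

Derivation:
After 1 (read(2)): returned 'TX', offset=2
After 2 (read(8)): returned 'JBXJBP4W', offset=10
After 3 (read(6)): returned 'F2PR22', offset=16
After 4 (read(1)): returned 'G', offset=17
After 5 (seek(-5, END)): offset=16
After 6 (seek(-9, END)): offset=12
After 7 (read(3)): returned 'PR2', offset=15
After 8 (read(2)): returned '2G', offset=17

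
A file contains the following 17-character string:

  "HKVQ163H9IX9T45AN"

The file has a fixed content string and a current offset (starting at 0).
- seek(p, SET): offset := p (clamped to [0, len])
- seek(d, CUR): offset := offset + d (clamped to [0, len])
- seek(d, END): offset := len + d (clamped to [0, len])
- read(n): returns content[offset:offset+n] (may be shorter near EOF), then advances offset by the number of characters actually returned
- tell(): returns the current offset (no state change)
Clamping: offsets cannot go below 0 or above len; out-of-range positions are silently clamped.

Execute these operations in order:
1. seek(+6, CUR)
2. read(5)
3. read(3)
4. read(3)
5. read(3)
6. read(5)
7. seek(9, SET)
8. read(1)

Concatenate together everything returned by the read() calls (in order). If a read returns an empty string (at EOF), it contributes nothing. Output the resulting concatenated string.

Answer: 3H9IX9T45ANI

Derivation:
After 1 (seek(+6, CUR)): offset=6
After 2 (read(5)): returned '3H9IX', offset=11
After 3 (read(3)): returned '9T4', offset=14
After 4 (read(3)): returned '5AN', offset=17
After 5 (read(3)): returned '', offset=17
After 6 (read(5)): returned '', offset=17
After 7 (seek(9, SET)): offset=9
After 8 (read(1)): returned 'I', offset=10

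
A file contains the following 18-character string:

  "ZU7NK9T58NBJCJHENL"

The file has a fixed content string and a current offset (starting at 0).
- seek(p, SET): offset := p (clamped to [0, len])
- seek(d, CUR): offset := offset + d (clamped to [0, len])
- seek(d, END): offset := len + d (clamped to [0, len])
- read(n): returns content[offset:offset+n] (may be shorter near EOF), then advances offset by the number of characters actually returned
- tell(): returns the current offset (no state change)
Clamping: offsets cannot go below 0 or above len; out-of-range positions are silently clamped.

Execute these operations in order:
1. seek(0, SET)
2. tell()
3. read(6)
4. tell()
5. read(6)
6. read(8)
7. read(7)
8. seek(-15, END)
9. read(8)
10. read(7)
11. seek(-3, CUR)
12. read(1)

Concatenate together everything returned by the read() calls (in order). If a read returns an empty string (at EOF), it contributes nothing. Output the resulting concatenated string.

After 1 (seek(0, SET)): offset=0
After 2 (tell()): offset=0
After 3 (read(6)): returned 'ZU7NK9', offset=6
After 4 (tell()): offset=6
After 5 (read(6)): returned 'T58NBJ', offset=12
After 6 (read(8)): returned 'CJHENL', offset=18
After 7 (read(7)): returned '', offset=18
After 8 (seek(-15, END)): offset=3
After 9 (read(8)): returned 'NK9T58NB', offset=11
After 10 (read(7)): returned 'JCJHENL', offset=18
After 11 (seek(-3, CUR)): offset=15
After 12 (read(1)): returned 'E', offset=16

Answer: ZU7NK9T58NBJCJHENLNK9T58NBJCJHENLE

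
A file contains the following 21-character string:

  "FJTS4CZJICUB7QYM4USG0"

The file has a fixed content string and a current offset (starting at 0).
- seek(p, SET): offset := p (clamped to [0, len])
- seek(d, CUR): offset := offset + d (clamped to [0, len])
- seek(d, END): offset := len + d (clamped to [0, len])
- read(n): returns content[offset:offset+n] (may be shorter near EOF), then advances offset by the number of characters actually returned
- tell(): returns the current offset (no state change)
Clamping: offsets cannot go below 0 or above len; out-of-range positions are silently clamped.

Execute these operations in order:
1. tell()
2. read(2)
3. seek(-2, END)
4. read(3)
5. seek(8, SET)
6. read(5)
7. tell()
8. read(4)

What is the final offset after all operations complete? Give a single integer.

After 1 (tell()): offset=0
After 2 (read(2)): returned 'FJ', offset=2
After 3 (seek(-2, END)): offset=19
After 4 (read(3)): returned 'G0', offset=21
After 5 (seek(8, SET)): offset=8
After 6 (read(5)): returned 'ICUB7', offset=13
After 7 (tell()): offset=13
After 8 (read(4)): returned 'QYM4', offset=17

Answer: 17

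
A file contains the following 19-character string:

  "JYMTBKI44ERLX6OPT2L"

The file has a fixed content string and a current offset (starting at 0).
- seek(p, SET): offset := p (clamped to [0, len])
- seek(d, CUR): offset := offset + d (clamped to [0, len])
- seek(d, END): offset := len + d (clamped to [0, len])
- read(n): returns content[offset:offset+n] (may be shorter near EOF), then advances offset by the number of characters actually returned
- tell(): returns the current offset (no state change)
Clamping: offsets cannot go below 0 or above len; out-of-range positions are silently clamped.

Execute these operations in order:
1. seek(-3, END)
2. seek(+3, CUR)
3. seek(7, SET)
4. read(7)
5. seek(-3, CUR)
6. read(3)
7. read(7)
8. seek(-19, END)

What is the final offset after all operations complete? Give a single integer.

After 1 (seek(-3, END)): offset=16
After 2 (seek(+3, CUR)): offset=19
After 3 (seek(7, SET)): offset=7
After 4 (read(7)): returned '44ERLX6', offset=14
After 5 (seek(-3, CUR)): offset=11
After 6 (read(3)): returned 'LX6', offset=14
After 7 (read(7)): returned 'OPT2L', offset=19
After 8 (seek(-19, END)): offset=0

Answer: 0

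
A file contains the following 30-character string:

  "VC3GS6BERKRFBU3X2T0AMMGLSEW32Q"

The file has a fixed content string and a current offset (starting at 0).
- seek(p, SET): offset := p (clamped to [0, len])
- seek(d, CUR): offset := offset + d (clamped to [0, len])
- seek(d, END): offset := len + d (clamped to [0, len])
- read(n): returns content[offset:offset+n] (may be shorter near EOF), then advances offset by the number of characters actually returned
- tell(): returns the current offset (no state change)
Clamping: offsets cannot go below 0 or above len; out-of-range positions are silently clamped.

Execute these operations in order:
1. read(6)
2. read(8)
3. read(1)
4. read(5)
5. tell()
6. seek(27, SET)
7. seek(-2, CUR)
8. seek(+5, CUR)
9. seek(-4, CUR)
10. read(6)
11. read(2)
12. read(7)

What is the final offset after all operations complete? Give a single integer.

Answer: 30

Derivation:
After 1 (read(6)): returned 'VC3GS6', offset=6
After 2 (read(8)): returned 'BERKRFBU', offset=14
After 3 (read(1)): returned '3', offset=15
After 4 (read(5)): returned 'X2T0A', offset=20
After 5 (tell()): offset=20
After 6 (seek(27, SET)): offset=27
After 7 (seek(-2, CUR)): offset=25
After 8 (seek(+5, CUR)): offset=30
After 9 (seek(-4, CUR)): offset=26
After 10 (read(6)): returned 'W32Q', offset=30
After 11 (read(2)): returned '', offset=30
After 12 (read(7)): returned '', offset=30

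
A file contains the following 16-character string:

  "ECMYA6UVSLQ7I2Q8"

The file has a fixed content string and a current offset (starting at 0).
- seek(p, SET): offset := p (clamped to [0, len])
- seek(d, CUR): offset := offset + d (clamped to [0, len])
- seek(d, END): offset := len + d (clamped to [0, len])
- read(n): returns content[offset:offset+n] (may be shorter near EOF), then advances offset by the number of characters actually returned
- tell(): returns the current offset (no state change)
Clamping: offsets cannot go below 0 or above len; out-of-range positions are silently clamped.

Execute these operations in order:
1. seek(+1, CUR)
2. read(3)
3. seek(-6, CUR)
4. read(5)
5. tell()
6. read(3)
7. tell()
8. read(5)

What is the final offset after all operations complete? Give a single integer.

After 1 (seek(+1, CUR)): offset=1
After 2 (read(3)): returned 'CMY', offset=4
After 3 (seek(-6, CUR)): offset=0
After 4 (read(5)): returned 'ECMYA', offset=5
After 5 (tell()): offset=5
After 6 (read(3)): returned '6UV', offset=8
After 7 (tell()): offset=8
After 8 (read(5)): returned 'SLQ7I', offset=13

Answer: 13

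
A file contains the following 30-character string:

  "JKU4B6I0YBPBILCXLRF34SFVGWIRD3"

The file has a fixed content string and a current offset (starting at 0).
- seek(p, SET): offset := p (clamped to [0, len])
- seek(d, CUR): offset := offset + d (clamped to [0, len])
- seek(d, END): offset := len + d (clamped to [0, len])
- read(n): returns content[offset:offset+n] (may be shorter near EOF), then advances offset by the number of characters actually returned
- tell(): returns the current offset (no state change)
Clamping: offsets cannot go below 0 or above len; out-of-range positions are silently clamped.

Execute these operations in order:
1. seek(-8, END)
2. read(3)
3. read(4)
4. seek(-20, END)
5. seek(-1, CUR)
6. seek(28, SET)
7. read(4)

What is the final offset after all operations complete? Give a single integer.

After 1 (seek(-8, END)): offset=22
After 2 (read(3)): returned 'FVG', offset=25
After 3 (read(4)): returned 'WIRD', offset=29
After 4 (seek(-20, END)): offset=10
After 5 (seek(-1, CUR)): offset=9
After 6 (seek(28, SET)): offset=28
After 7 (read(4)): returned 'D3', offset=30

Answer: 30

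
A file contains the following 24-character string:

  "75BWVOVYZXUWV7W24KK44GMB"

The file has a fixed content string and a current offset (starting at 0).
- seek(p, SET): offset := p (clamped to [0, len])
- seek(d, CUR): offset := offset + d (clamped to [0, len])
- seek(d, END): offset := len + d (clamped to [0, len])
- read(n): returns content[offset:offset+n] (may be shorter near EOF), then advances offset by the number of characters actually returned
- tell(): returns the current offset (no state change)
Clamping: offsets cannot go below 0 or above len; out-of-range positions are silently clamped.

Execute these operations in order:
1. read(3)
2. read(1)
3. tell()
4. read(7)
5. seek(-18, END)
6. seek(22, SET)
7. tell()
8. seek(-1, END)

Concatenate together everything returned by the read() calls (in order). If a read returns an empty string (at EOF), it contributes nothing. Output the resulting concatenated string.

After 1 (read(3)): returned '75B', offset=3
After 2 (read(1)): returned 'W', offset=4
After 3 (tell()): offset=4
After 4 (read(7)): returned 'VOVYZXU', offset=11
After 5 (seek(-18, END)): offset=6
After 6 (seek(22, SET)): offset=22
After 7 (tell()): offset=22
After 8 (seek(-1, END)): offset=23

Answer: 75BWVOVYZXU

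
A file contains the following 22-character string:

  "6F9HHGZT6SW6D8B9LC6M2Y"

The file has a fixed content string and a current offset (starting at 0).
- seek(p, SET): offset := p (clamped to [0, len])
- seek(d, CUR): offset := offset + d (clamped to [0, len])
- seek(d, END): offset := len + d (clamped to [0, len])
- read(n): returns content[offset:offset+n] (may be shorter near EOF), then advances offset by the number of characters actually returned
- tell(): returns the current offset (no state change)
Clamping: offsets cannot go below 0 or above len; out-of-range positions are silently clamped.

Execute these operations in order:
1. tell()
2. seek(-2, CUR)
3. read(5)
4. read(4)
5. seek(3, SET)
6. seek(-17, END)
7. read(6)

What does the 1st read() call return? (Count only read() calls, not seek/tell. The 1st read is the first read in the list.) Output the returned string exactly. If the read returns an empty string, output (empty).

Answer: 6F9HH

Derivation:
After 1 (tell()): offset=0
After 2 (seek(-2, CUR)): offset=0
After 3 (read(5)): returned '6F9HH', offset=5
After 4 (read(4)): returned 'GZT6', offset=9
After 5 (seek(3, SET)): offset=3
After 6 (seek(-17, END)): offset=5
After 7 (read(6)): returned 'GZT6SW', offset=11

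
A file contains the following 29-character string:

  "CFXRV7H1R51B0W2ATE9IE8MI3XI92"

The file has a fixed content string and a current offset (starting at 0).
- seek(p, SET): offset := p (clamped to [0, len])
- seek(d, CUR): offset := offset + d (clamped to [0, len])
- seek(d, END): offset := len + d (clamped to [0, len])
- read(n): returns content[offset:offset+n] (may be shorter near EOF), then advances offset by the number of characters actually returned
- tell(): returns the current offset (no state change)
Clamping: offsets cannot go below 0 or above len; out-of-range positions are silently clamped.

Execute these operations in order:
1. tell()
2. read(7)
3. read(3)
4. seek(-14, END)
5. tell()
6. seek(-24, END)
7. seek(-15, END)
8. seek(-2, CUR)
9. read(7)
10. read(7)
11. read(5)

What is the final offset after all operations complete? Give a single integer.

After 1 (tell()): offset=0
After 2 (read(7)): returned 'CFXRV7H', offset=7
After 3 (read(3)): returned '1R5', offset=10
After 4 (seek(-14, END)): offset=15
After 5 (tell()): offset=15
After 6 (seek(-24, END)): offset=5
After 7 (seek(-15, END)): offset=14
After 8 (seek(-2, CUR)): offset=12
After 9 (read(7)): returned '0W2ATE9', offset=19
After 10 (read(7)): returned 'IE8MI3X', offset=26
After 11 (read(5)): returned 'I92', offset=29

Answer: 29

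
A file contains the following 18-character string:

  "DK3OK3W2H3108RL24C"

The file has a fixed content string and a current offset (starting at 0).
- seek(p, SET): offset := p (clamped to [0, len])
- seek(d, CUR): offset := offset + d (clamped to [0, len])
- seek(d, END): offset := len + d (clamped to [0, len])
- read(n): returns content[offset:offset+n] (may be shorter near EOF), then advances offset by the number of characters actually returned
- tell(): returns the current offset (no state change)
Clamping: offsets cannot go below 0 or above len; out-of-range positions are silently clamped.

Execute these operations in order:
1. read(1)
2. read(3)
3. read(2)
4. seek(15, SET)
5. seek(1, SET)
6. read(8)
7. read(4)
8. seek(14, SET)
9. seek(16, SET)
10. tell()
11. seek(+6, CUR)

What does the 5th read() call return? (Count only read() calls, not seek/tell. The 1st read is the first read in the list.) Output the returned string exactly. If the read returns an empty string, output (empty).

After 1 (read(1)): returned 'D', offset=1
After 2 (read(3)): returned 'K3O', offset=4
After 3 (read(2)): returned 'K3', offset=6
After 4 (seek(15, SET)): offset=15
After 5 (seek(1, SET)): offset=1
After 6 (read(8)): returned 'K3OK3W2H', offset=9
After 7 (read(4)): returned '3108', offset=13
After 8 (seek(14, SET)): offset=14
After 9 (seek(16, SET)): offset=16
After 10 (tell()): offset=16
After 11 (seek(+6, CUR)): offset=18

Answer: 3108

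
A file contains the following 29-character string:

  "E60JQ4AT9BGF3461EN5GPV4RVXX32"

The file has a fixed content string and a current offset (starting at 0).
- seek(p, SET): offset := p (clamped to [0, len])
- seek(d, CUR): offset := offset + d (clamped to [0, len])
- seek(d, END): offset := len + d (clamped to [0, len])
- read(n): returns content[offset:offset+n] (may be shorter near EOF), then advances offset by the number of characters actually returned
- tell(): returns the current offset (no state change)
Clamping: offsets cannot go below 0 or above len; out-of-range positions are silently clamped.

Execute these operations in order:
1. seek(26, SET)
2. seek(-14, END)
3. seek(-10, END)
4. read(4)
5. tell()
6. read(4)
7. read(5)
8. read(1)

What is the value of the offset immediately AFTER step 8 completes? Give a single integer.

After 1 (seek(26, SET)): offset=26
After 2 (seek(-14, END)): offset=15
After 3 (seek(-10, END)): offset=19
After 4 (read(4)): returned 'GPV4', offset=23
After 5 (tell()): offset=23
After 6 (read(4)): returned 'RVXX', offset=27
After 7 (read(5)): returned '32', offset=29
After 8 (read(1)): returned '', offset=29

Answer: 29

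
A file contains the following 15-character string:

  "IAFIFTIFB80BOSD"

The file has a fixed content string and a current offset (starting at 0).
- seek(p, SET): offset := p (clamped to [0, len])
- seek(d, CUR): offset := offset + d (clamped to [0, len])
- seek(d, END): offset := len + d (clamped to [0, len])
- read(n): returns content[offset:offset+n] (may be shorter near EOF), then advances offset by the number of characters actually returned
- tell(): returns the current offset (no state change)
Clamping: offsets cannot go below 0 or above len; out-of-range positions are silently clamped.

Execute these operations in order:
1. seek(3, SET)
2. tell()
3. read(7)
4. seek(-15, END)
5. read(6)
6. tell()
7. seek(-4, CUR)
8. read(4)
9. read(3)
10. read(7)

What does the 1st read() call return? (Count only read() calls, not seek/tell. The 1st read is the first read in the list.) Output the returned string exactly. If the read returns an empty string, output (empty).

Answer: IFTIFB8

Derivation:
After 1 (seek(3, SET)): offset=3
After 2 (tell()): offset=3
After 3 (read(7)): returned 'IFTIFB8', offset=10
After 4 (seek(-15, END)): offset=0
After 5 (read(6)): returned 'IAFIFT', offset=6
After 6 (tell()): offset=6
After 7 (seek(-4, CUR)): offset=2
After 8 (read(4)): returned 'FIFT', offset=6
After 9 (read(3)): returned 'IFB', offset=9
After 10 (read(7)): returned '80BOSD', offset=15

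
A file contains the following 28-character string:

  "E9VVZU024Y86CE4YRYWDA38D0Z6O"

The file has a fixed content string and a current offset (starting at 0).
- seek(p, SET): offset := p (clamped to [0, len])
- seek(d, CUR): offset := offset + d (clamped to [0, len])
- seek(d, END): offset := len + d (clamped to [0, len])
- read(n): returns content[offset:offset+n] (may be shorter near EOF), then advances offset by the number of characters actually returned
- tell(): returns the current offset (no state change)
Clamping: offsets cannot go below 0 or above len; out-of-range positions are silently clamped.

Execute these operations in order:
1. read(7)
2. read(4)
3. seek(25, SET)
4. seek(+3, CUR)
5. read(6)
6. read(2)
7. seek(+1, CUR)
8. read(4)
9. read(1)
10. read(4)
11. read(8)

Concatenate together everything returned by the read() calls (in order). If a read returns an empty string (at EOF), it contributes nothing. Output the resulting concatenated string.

Answer: E9VVZU024Y8

Derivation:
After 1 (read(7)): returned 'E9VVZU0', offset=7
After 2 (read(4)): returned '24Y8', offset=11
After 3 (seek(25, SET)): offset=25
After 4 (seek(+3, CUR)): offset=28
After 5 (read(6)): returned '', offset=28
After 6 (read(2)): returned '', offset=28
After 7 (seek(+1, CUR)): offset=28
After 8 (read(4)): returned '', offset=28
After 9 (read(1)): returned '', offset=28
After 10 (read(4)): returned '', offset=28
After 11 (read(8)): returned '', offset=28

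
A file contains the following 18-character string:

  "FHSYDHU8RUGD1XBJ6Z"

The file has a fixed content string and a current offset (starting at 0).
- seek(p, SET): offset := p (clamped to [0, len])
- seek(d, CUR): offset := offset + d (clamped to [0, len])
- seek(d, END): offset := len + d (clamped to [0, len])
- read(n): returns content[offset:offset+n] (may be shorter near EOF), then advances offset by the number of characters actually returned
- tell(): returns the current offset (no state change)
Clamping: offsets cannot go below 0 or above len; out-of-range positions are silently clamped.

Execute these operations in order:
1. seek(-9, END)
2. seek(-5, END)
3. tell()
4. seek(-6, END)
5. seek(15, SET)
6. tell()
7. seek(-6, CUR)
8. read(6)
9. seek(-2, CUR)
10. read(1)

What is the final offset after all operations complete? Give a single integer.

After 1 (seek(-9, END)): offset=9
After 2 (seek(-5, END)): offset=13
After 3 (tell()): offset=13
After 4 (seek(-6, END)): offset=12
After 5 (seek(15, SET)): offset=15
After 6 (tell()): offset=15
After 7 (seek(-6, CUR)): offset=9
After 8 (read(6)): returned 'UGD1XB', offset=15
After 9 (seek(-2, CUR)): offset=13
After 10 (read(1)): returned 'X', offset=14

Answer: 14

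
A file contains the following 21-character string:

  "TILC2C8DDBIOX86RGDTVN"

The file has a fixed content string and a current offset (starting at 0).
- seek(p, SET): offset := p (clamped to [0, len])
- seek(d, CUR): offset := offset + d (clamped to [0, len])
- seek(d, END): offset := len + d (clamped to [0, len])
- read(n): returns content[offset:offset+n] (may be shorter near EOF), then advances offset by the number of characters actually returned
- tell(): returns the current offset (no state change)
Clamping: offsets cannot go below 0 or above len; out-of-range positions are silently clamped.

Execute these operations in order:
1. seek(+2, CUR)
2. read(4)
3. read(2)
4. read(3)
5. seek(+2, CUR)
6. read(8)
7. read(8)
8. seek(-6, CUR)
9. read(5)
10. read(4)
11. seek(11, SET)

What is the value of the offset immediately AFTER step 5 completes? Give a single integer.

Answer: 13

Derivation:
After 1 (seek(+2, CUR)): offset=2
After 2 (read(4)): returned 'LC2C', offset=6
After 3 (read(2)): returned '8D', offset=8
After 4 (read(3)): returned 'DBI', offset=11
After 5 (seek(+2, CUR)): offset=13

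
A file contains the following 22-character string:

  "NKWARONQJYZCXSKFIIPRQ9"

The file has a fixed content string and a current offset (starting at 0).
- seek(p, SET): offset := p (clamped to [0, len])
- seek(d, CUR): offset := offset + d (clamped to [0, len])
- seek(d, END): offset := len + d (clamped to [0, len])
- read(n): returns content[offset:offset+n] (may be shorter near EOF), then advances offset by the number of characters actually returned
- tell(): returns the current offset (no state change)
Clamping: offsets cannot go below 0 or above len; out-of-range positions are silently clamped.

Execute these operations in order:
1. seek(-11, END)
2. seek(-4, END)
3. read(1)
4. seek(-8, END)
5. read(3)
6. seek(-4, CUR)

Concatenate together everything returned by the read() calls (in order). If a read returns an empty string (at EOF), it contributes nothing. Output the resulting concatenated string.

After 1 (seek(-11, END)): offset=11
After 2 (seek(-4, END)): offset=18
After 3 (read(1)): returned 'P', offset=19
After 4 (seek(-8, END)): offset=14
After 5 (read(3)): returned 'KFI', offset=17
After 6 (seek(-4, CUR)): offset=13

Answer: PKFI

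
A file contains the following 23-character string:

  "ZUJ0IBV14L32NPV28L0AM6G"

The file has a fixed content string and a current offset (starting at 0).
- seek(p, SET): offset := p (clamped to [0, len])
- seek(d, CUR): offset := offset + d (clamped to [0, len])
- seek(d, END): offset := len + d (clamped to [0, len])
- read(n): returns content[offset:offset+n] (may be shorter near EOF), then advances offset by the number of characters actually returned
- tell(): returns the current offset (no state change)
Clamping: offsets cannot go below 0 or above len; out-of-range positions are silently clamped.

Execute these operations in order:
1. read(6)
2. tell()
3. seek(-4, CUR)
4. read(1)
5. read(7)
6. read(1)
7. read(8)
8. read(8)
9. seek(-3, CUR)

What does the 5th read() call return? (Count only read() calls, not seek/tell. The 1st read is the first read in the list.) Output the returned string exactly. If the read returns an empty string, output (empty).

After 1 (read(6)): returned 'ZUJ0IB', offset=6
After 2 (tell()): offset=6
After 3 (seek(-4, CUR)): offset=2
After 4 (read(1)): returned 'J', offset=3
After 5 (read(7)): returned '0IBV14L', offset=10
After 6 (read(1)): returned '3', offset=11
After 7 (read(8)): returned '2NPV28L0', offset=19
After 8 (read(8)): returned 'AM6G', offset=23
After 9 (seek(-3, CUR)): offset=20

Answer: 2NPV28L0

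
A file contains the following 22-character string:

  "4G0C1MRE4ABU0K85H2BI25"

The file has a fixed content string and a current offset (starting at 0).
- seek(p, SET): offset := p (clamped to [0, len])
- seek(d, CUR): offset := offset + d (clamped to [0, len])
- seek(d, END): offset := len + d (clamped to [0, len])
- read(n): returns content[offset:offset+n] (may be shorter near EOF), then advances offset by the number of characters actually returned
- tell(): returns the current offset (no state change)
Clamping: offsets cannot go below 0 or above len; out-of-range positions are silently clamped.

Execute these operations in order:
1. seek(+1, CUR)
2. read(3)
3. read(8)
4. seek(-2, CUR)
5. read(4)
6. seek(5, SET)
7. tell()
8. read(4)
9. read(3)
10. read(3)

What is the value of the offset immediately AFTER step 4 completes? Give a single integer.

After 1 (seek(+1, CUR)): offset=1
After 2 (read(3)): returned 'G0C', offset=4
After 3 (read(8)): returned '1MRE4ABU', offset=12
After 4 (seek(-2, CUR)): offset=10

Answer: 10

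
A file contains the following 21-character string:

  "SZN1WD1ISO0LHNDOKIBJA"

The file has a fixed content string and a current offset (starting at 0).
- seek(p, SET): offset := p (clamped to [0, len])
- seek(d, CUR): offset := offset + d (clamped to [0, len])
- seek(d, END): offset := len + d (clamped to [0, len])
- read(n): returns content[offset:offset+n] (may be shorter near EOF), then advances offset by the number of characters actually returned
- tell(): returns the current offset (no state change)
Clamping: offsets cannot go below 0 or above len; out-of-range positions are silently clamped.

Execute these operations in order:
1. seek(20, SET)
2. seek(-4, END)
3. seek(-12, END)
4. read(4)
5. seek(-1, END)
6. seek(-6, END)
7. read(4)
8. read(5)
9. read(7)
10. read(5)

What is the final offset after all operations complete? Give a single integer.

Answer: 21

Derivation:
After 1 (seek(20, SET)): offset=20
After 2 (seek(-4, END)): offset=17
After 3 (seek(-12, END)): offset=9
After 4 (read(4)): returned 'O0LH', offset=13
After 5 (seek(-1, END)): offset=20
After 6 (seek(-6, END)): offset=15
After 7 (read(4)): returned 'OKIB', offset=19
After 8 (read(5)): returned 'JA', offset=21
After 9 (read(7)): returned '', offset=21
After 10 (read(5)): returned '', offset=21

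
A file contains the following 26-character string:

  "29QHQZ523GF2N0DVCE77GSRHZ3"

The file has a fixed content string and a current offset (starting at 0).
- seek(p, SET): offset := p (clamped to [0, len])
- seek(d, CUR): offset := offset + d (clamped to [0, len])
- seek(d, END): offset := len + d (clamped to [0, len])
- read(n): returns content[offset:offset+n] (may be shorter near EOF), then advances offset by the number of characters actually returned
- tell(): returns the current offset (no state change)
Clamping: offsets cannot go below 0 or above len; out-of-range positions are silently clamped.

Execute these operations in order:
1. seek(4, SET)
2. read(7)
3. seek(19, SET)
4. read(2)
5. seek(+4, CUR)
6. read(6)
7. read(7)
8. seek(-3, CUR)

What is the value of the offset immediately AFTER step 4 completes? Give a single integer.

Answer: 21

Derivation:
After 1 (seek(4, SET)): offset=4
After 2 (read(7)): returned 'QZ523GF', offset=11
After 3 (seek(19, SET)): offset=19
After 4 (read(2)): returned '7G', offset=21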